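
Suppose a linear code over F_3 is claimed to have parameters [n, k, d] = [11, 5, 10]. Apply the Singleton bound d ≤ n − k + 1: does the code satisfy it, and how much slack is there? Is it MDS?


Singleton RHS = n − k + 1 = 7, slack = -3, bound violated (no such code; not MDS).

Singleton bound: d ≤ n − k + 1.
Here n = 11, k = 5, so n − k + 1 = 7.
Given d = 10, check d ≤ 7: NO.
Slack = (n − k + 1) − d = -3.
The slack is negative: d = 10 exceeds n − k + 1 = 7 by 3, so the Singleton bound is violated and no linear [11, 5, 10]_3 code can exist. In particular it is not MDS (MDS requires d = n − k + 1 exactly).
Description: the claimed parameters are [11, 5, 10]_3; such a code would be impossible (violates the Singleton bound).


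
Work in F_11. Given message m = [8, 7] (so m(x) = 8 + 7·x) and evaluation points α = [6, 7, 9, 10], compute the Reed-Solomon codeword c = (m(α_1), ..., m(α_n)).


c = [6, 2, 5, 1]

Message polynomial: m(x) = 8 + 7·x (mod 11).
For each evaluation point α_i, compute m(α_i) mod 11:
  α_1 = 6: Horner steps 7 → 6, so m(6) = 6.
  α_2 = 7: Horner steps 7 → 2, so m(7) = 2.
  α_3 = 9: Horner steps 7 → 5, so m(9) = 5.
  α_4 = 10: Horner steps 7 → 1, so m(10) = 1.
Codeword c = [6, 2, 5, 1] ∈ F_11^4.


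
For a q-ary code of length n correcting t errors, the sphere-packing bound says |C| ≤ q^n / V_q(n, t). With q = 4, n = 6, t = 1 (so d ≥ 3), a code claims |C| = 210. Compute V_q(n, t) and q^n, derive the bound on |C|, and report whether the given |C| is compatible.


V_q(n, t) = 19, q^n = 4096, Hamming bound = 215, |C| = 210 ≤ bound (satisfied).

Step 1: Compute V_q(n, t) = Σ_{j=0}^1 C(n, j) (q−1)^j.
  j = 0: C(6,0)·(3)^0 = 1·1 = 1.
  j = 1: C(6,1)·(3)^1 = 6·3 = 18.
  V_q(n, t) = 1 + 18 = 19.
Step 2: q^n = 4^6 = 4096.
Step 3: Hamming bound ⌊q^n / V_q(n,t)⌋ = ⌊4096/19⌋ = 215.
Step 4: Compare |C| = 210 to 215: satisfied.
The claimed |C| lies below the Hamming bound.


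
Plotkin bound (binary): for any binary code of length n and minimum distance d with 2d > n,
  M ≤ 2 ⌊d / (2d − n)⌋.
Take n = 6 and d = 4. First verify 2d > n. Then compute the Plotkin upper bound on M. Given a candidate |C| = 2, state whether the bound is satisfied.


Plotkin bound M ≤ 4; given |C| = 2 ≤ bound (satisfied).

Check applicability: 2d = 8, n = 6.
2d − n = 2 > 0, so Plotkin applies.
Compute d/(2d−n) = 4/2 ≈ 2.0000.
⌊d/(2d−n)⌋ = 2.
Plotkin bound: M ≤ 2·2 = 4.
Given |C| = 2, check: satisfied.
This |C| is below the Plotkin bound.


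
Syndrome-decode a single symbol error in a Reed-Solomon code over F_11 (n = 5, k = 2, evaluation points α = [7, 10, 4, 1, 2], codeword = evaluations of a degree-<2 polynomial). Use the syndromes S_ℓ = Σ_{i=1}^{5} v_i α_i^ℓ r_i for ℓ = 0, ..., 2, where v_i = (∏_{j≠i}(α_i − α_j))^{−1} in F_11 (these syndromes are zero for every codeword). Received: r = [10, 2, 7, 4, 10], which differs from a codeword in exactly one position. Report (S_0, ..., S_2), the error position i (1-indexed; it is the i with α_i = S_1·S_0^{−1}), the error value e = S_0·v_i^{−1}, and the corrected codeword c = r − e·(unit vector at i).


S = (2, 4, 8), error at position 5, error magnitude e = 5, c = [10, 2, 7, 4, 5].

Step 1: column multipliers v_i = (∏_{j≠i}(α_i − α_j))^{−1} mod 11.
  i = 1 (α = 7): (7−10)(7−4)(7−1)(7−2) = (−3)·3·6·5 = −270 ≡ 5, so v_1 = 5^{−1} = 9 (mod 11).
  i = 2 (α = 10): (10−7)(10−4)(10−1)(10−2) = 3·6·9·8 = 1296 ≡ 9, so v_2 = 9^{−1} = 5 (mod 11).
  i = 3 (α = 4): (4−7)(4−10)(4−1)(4−2) = (−3)·(−6)·3·2 = 108 ≡ 9, so v_3 = 9^{−1} = 5 (mod 11).
  i = 4 (α = 1): (1−7)(1−10)(1−4)(1−2) = (−6)·(−9)·(−3)·(−1) = 162 ≡ 8, so v_4 = 8^{−1} = 7 (mod 11).
  i = 5 (α = 2): (2−7)(2−10)(2−4)(2−1) = (−5)·(−8)·(−2)·1 = −80 ≡ 8, so v_5 = 8^{−1} = 7 (mod 11).
  v = [9, 5, 5, 7, 7].
Step 2: syndromes of r = [10, 2, 7, 4, 10] (all sums mod 11).
  S_0 = Σ v_i r_i = 9·10 + 5·2 + 5·7 + 7·4 + 7·10 = 233 ≡ 2.
  S_1 = Σ v_i α_i r_i = 9·7·10 + 5·10·2 + 5·4·7 + 7·1·4 + 7·2·10 = 1038 ≡ 4.
  α_i^2 mod 11 = [5, 1, 5, 1, 4].
  S_2 = Σ v_i α_i^2 r_i = 9·5·10 + 5·1·2 + 5·5·7 + 7·1·4 + 7·4·10 = 943 ≡ 8.
  S = (2, 4, 8) ≠ 0, so r is not a codeword (an error is present).
Step 3: locate the error. For a single error e at position i, S_ℓ = v_i·e·α_i^ℓ, so α_err = S_1/S_0.
  S_0^{−1} = 2^{−1} = 6 (mod 11), so α_err = 4·6 = 24 ≡ 2 = α_5. Error position i = 5.
  Consistency check: S_2/S_1 = 8·3 = 24 ≡ 2 = α_err ✓ (single-error assumption holds).
Step 4: error magnitude e = S_0/v_5 = S_0·∏_{j≠5}(α_5 − α_j) = 2·8 = 16 ≡ 5 (mod 11).
Step 5: correct position 5: c_5 = r_5 − e = 10 − 5 ≡ 5 (mod 11). Hence c = [10, 2, 7, 4, 5].
  Check: interpolating c through the α_i gives m(x) = 3 + 1·x (degree < 2) with m(α_i) = c_i for every i, so c is indeed a codeword.


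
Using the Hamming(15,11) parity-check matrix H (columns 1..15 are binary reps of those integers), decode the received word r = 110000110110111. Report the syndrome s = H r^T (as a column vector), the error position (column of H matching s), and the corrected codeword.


s = (0, 0, 0, 1)^T, error position = 1, corrected codeword c = 010000110110111

Compute s = H r^T mod 2 one row at a time:
  s_1 = 1 + 0 + 1 + 1 + 0 + 1 + 1 + 1 = 6 ≡ 0 (mod 2).
  s_2 = 0 + 0 + 0 + 1 + 0 + 1 + 1 + 1 = 4 ≡ 0 (mod 2).
  s_3 = 1 + 0 + 0 + 1 + 1 + 1 + 1 + 1 = 6 ≡ 0 (mod 2).
  s_4 = 1 + 0 + 0 + 1 + 0 + 1 + 1 + 1 = 5 ≡ 1 (mod 2).
s = (0, 0, 0, 1)^T — this equals column 1 of H (binary 0001), so error is at position 1.
Correct: flip bit 1 of r = 110000110110111 to get c = 010000110110111.


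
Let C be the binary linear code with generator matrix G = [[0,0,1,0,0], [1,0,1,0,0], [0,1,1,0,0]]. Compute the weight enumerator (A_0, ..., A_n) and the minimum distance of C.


Weight distribution: A_0 = 1, A_1 = 3, A_2 = 3, A_3 = 1. Minimum distance d = 1.

Enumerate all 2^3 = 8 messages m ∈ F_2^3.
For each, compute codeword c = mG in F_2^5, then tally its weight.
  m = 000 → c = 00000, weight = 0.
  m = 100 → c = 00100, weight = 1.
  m = 010 → c = 10100, weight = 2.
  m = 110 → c = 10000, weight = 1.
  m = 001 → c = 01100, weight = 2.
  m = 101 → c = 01000, weight = 1.
  m = 011 → c = 11000, weight = 2.
  m = 111 → c = 11100, weight = 3.
Tally weights:
  weight 0: 1 codewords.
  weight 1: 3 codewords.
  weight 2: 3 codewords.
  weight 3: 1 codewords.
Minimum distance d = smallest w > 0 with A_w > 0 = 1.
Sanity: Σ A_w = 8 = 2^3 = 8 ✓.


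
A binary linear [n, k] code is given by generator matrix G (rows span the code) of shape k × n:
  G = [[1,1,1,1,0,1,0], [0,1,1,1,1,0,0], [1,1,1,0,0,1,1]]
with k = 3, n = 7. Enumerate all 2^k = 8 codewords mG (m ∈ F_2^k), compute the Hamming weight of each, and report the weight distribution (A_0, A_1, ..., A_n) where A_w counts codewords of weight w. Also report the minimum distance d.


Weight distribution: A_0 = 1, A_2 = 1, A_3 = 1, A_4 = 2, A_5 = 3. Minimum distance d = 2.

Enumerate all 2^3 = 8 messages m ∈ F_2^3.
For each, compute codeword c = mG in F_2^7, then tally its weight.
  m = 000 → c = 0000000, weight = 0.
  m = 100 → c = 1111010, weight = 5.
  m = 010 → c = 0111100, weight = 4.
  m = 110 → c = 1000110, weight = 3.
  m = 001 → c = 1110011, weight = 5.
  m = 101 → c = 0001001, weight = 2.
  m = 011 → c = 1001111, weight = 5.
  m = 111 → c = 0110101, weight = 4.
Tally weights:
  weight 0: 1 codewords.
  weight 2: 1 codewords.
  weight 3: 1 codewords.
  weight 4: 2 codewords.
  weight 5: 3 codewords.
Minimum distance d = smallest w > 0 with A_w > 0 = 2.
Sanity: Σ A_w = 8 = 2^3 = 8 ✓.


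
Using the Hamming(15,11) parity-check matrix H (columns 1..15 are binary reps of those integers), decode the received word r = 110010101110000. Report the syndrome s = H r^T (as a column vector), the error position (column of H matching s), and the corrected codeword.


s = (1, 0, 0, 1)^T, error position = 9, corrected codeword c = 110010100110000

Compute s = H r^T mod 2 one row at a time:
  s_1 = 0 + 1 + 1 + 1 + 0 + 0 + 0 + 0 = 3 ≡ 1 (mod 2).
  s_2 = 0 + 1 + 0 + 1 + 0 + 0 + 0 + 0 = 2 ≡ 0 (mod 2).
  s_3 = 1 + 0 + 0 + 1 + 1 + 1 + 0 + 0 = 4 ≡ 0 (mod 2).
  s_4 = 1 + 0 + 1 + 1 + 1 + 1 + 0 + 0 = 5 ≡ 1 (mod 2).
s = (1, 0, 0, 1)^T — this equals column 9 of H (binary 1001), so error is at position 9.
Correct: flip bit 9 of r = 110010101110000 to get c = 110010100110000.


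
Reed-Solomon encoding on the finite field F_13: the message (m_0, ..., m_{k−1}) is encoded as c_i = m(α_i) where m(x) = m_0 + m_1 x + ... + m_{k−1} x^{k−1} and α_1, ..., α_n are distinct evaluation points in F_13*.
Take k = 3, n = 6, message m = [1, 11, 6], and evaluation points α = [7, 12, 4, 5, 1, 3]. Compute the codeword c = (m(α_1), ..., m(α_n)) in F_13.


c = [8, 9, 11, 11, 5, 10]

Message polynomial: m(x) = 1 + 11·x + 6·x^2 (mod 13).
For each evaluation point α_i, compute m(α_i) mod 13:
  α_1 = 7: Horner steps 6 → 1 → 8, so m(7) = 8.
  α_2 = 12: Horner steps 6 → 5 → 9, so m(12) = 9.
  α_3 = 4: Horner steps 6 → 9 → 11, so m(4) = 11.
  α_4 = 5: Horner steps 6 → 2 → 11, so m(5) = 11.
  α_5 = 1: Horner steps 6 → 4 → 5, so m(1) = 5.
  α_6 = 3: Horner steps 6 → 3 → 10, so m(3) = 10.
Codeword c = [8, 9, 11, 11, 5, 10] ∈ F_13^6.


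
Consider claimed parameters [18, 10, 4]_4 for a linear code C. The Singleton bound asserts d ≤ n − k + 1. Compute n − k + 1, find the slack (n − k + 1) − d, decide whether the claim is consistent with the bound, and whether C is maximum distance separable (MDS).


Singleton RHS = n − k + 1 = 9, slack = 5, bound satisfied, not MDS.

Singleton bound: d ≤ n − k + 1.
Here n = 18, k = 10, so n − k + 1 = 9.
Given d = 4, check d ≤ 9: YES.
Slack = (n − k + 1) − d = 5.
The code is NOT MDS (slack = 5 > 0).
Description: the claimed parameters are [18, 10, 4]_4; such a code would be non-MDS.


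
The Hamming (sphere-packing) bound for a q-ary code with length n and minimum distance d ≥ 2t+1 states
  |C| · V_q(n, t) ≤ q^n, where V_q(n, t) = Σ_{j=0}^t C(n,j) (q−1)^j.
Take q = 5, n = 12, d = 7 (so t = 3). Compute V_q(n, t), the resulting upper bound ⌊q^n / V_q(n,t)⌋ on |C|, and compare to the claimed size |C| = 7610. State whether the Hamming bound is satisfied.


V_q(n, t) = 15185, q^n = 244140625, Hamming bound = 16077, |C| = 7610 ≤ bound (satisfied).

Step 1: Compute V_q(n, t) = Σ_{j=0}^3 C(n, j) (q−1)^j.
  j = 0: C(12,0)·(4)^0 = 1·1 = 1.
  j = 1: C(12,1)·(4)^1 = 12·4 = 48.
  j = 2: C(12,2)·(4)^2 = 66·16 = 1056.
  j = 3: C(12,3)·(4)^3 = 220·64 = 14080.
  V_q(n, t) = 1 + 48 + 1056 + 14080 = 15185.
Step 2: q^n = 5^12 = 244140625.
Step 3: Hamming bound ⌊q^n / V_q(n,t)⌋ = ⌊244140625/15185⌋ = 16077.
Step 4: Compare |C| = 7610 to 16077: satisfied.
The claimed |C| lies below the Hamming bound.


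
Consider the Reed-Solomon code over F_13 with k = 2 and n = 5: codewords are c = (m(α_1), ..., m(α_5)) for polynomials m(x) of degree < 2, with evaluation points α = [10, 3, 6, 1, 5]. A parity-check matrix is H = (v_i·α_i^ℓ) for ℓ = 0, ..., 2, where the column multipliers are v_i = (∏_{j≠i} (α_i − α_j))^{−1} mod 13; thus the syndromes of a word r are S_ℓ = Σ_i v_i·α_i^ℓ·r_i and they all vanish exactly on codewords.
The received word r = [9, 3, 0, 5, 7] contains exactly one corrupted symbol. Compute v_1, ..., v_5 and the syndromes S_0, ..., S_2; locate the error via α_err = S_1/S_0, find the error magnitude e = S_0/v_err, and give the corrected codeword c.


S = (6, 4, 7), error at position 5, error magnitude e = 6, c = [9, 3, 0, 5, 1].

Step 1: column multipliers v_i = (∏_{j≠i}(α_i − α_j))^{−1} mod 13.
  i = 1 (α = 10): (10−3)(10−6)(10−1)(10−5) = 7·4·9·5 = 1260 ≡ 12, so v_1 = 12^{−1} = 12 (mod 13).
  i = 2 (α = 3): (3−10)(3−6)(3−1)(3−5) = (−7)·(−3)·2·(−2) = −84 ≡ 7, so v_2 = 7^{−1} = 2 (mod 13).
  i = 3 (α = 6): (6−10)(6−3)(6−1)(6−5) = (−4)·3·5·1 = −60 ≡ 5, so v_3 = 5^{−1} = 8 (mod 13).
  i = 4 (α = 1): (1−10)(1−3)(1−6)(1−5) = (−9)·(−2)·(−5)·(−4) = 360 ≡ 9, so v_4 = 9^{−1} = 3 (mod 13).
  i = 5 (α = 5): (5−10)(5−3)(5−6)(5−1) = (−5)·2·(−1)·4 = 40 ≡ 1, so v_5 = 1^{−1} = 1 (mod 13).
  v = [12, 2, 8, 3, 1].
Step 2: syndromes of r = [9, 3, 0, 5, 7] (all sums mod 13).
  S_0 = Σ v_i r_i = 12·9 + 2·3 + 8·0 + 3·5 + 1·7 = 136 ≡ 6.
  S_1 = Σ v_i α_i r_i = 12·10·9 + 2·3·3 + 8·6·0 + 3·1·5 + 1·5·7 = 1148 ≡ 4.
  α_i^2 mod 13 = [9, 9, 10, 1, 12].
  S_2 = Σ v_i α_i^2 r_i = 12·9·9 + 2·9·3 + 8·10·0 + 3·1·5 + 1·12·7 = 1125 ≡ 7.
  S = (6, 4, 7) ≠ 0, so r is not a codeword (an error is present).
Step 3: locate the error. For a single error e at position i, S_ℓ = v_i·e·α_i^ℓ, so α_err = S_1/S_0.
  S_0^{−1} = 6^{−1} = 11 (mod 13), so α_err = 4·11 = 44 ≡ 5 = α_5. Error position i = 5.
  Consistency check: S_2/S_1 = 7·10 = 70 ≡ 5 = α_err ✓ (single-error assumption holds).
Step 4: error magnitude e = S_0/v_5 = S_0·∏_{j≠5}(α_5 − α_j) = 6·1 = 6 ≡ 6 (mod 13).
Step 5: correct position 5: c_5 = r_5 − e = 7 − 6 ≡ 1 (mod 13). Hence c = [9, 3, 0, 5, 1].
  Check: interpolating c through the α_i gives m(x) = 6 + 12·x (degree < 2) with m(α_i) = c_i for every i, so c is indeed a codeword.


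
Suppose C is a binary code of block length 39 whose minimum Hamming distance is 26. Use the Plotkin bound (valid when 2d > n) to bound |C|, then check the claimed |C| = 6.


Plotkin bound M ≤ 4; given |C| = 6 > bound (violated).

Check applicability: 2d = 52, n = 39.
2d − n = 13 > 0, so Plotkin applies.
Compute d/(2d−n) = 26/13 ≈ 2.0000.
⌊d/(2d−n)⌋ = 2.
Plotkin bound: M ≤ 2·2 = 4.
Given |C| = 6, check: VIOLATED.
This |C| is above the Plotkin bound, so no binary code with n = 39, d = 26 and 6 codewords exists.


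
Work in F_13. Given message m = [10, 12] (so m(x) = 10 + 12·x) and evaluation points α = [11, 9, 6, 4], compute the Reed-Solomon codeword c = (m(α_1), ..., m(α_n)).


c = [12, 1, 4, 6]

Message polynomial: m(x) = 10 + 12·x (mod 13).
For each evaluation point α_i, compute m(α_i) mod 13:
  α_1 = 11: Horner steps 12 → 12, so m(11) = 12.
  α_2 = 9: Horner steps 12 → 1, so m(9) = 1.
  α_3 = 6: Horner steps 12 → 4, so m(6) = 4.
  α_4 = 4: Horner steps 12 → 6, so m(4) = 6.
Codeword c = [12, 1, 4, 6] ∈ F_13^4.


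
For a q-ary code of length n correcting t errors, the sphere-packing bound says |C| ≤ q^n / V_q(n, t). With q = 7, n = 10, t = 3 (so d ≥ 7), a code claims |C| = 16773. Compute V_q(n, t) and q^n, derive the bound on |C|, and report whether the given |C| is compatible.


V_q(n, t) = 27601, q^n = 282475249, Hamming bound = 10234, |C| = 16773 > bound (violated).

Step 1: Compute V_q(n, t) = Σ_{j=0}^3 C(n, j) (q−1)^j.
  j = 0: C(10,0)·(6)^0 = 1·1 = 1.
  j = 1: C(10,1)·(6)^1 = 10·6 = 60.
  j = 2: C(10,2)·(6)^2 = 45·36 = 1620.
  j = 3: C(10,3)·(6)^3 = 120·216 = 25920.
  V_q(n, t) = 1 + 60 + 1620 + 25920 = 27601.
Step 2: q^n = 7^10 = 282475249.
Step 3: Hamming bound ⌊q^n / V_q(n,t)⌋ = ⌊282475249/27601⌋ = 10234.
Step 4: Compare |C| = 16773 to 10234: violated.
The claimed |C| lies above the Hamming bound, so no 7-ary code of length 10 with d ≥ 7 can have 16773 codewords.


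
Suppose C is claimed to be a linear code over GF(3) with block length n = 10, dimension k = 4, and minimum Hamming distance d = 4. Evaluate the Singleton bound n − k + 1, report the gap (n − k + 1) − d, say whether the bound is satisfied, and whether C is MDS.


Singleton RHS = n − k + 1 = 7, slack = 3, bound satisfied, not MDS.

Singleton bound: d ≤ n − k + 1.
Here n = 10, k = 4, so n − k + 1 = 7.
Given d = 4, check d ≤ 7: YES.
Slack = (n − k + 1) − d = 3.
The code is NOT MDS (slack = 3 > 0).
Description: the claimed parameters are [10, 4, 4]_3; such a code would be non-MDS.


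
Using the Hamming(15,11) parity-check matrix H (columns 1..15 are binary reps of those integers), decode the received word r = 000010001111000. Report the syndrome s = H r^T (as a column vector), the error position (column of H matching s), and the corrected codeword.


s = (0, 0, 0, 1)^T, error position = 1, corrected codeword c = 100010001111000

Compute s = H r^T mod 2 one row at a time:
  s_1 = 0 + 1 + 1 + 1 + 1 + 0 + 0 + 0 = 4 ≡ 0 (mod 2).
  s_2 = 0 + 1 + 0 + 0 + 1 + 0 + 0 + 0 = 2 ≡ 0 (mod 2).
  s_3 = 0 + 0 + 0 + 0 + 1 + 1 + 0 + 0 = 2 ≡ 0 (mod 2).
  s_4 = 0 + 0 + 1 + 0 + 1 + 1 + 0 + 0 = 3 ≡ 1 (mod 2).
s = (0, 0, 0, 1)^T — this equals column 1 of H (binary 0001), so error is at position 1.
Correct: flip bit 1 of r = 000010001111000 to get c = 100010001111000.


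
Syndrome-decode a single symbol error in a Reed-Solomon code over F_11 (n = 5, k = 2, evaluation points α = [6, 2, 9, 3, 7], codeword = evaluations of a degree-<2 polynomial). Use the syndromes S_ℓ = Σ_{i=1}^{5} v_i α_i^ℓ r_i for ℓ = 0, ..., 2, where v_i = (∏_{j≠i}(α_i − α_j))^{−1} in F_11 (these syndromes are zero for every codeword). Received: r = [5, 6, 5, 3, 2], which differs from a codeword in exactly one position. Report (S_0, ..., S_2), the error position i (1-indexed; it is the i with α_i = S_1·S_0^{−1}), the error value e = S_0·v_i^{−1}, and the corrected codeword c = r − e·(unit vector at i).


S = (2, 7, 8), error at position 3, error magnitude e = 9, c = [5, 6, 7, 3, 2].

Step 1: column multipliers v_i = (∏_{j≠i}(α_i − α_j))^{−1} mod 11.
  i = 1 (α = 6): (6−2)(6−9)(6−3)(6−7) = 4·(−3)·3·(−1) = 36 ≡ 3, so v_1 = 3^{−1} = 4 (mod 11).
  i = 2 (α = 2): (2−6)(2−9)(2−3)(2−7) = (−4)·(−7)·(−1)·(−5) = 140 ≡ 8, so v_2 = 8^{−1} = 7 (mod 11).
  i = 3 (α = 9): (9−6)(9−2)(9−3)(9−7) = 3·7·6·2 = 252 ≡ 10, so v_3 = 10^{−1} = 10 (mod 11).
  i = 4 (α = 3): (3−6)(3−2)(3−9)(3−7) = (−3)·1·(−6)·(−4) = −72 ≡ 5, so v_4 = 5^{−1} = 9 (mod 11).
  i = 5 (α = 7): (7−6)(7−2)(7−9)(7−3) = 1·5·(−2)·4 = −40 ≡ 4, so v_5 = 4^{−1} = 3 (mod 11).
  v = [4, 7, 10, 9, 3].
Step 2: syndromes of r = [5, 6, 5, 3, 2] (all sums mod 11).
  S_0 = Σ v_i r_i = 4·5 + 7·6 + 10·5 + 9·3 + 3·2 = 145 ≡ 2.
  S_1 = Σ v_i α_i r_i = 4·6·5 + 7·2·6 + 10·9·5 + 9·3·3 + 3·7·2 = 777 ≡ 7.
  α_i^2 mod 11 = [3, 4, 4, 9, 5].
  S_2 = Σ v_i α_i^2 r_i = 4·3·5 + 7·4·6 + 10·4·5 + 9·9·3 + 3·5·2 = 701 ≡ 8.
  S = (2, 7, 8) ≠ 0, so r is not a codeword (an error is present).
Step 3: locate the error. For a single error e at position i, S_ℓ = v_i·e·α_i^ℓ, so α_err = S_1/S_0.
  S_0^{−1} = 2^{−1} = 6 (mod 11), so α_err = 7·6 = 42 ≡ 9 = α_3. Error position i = 3.
  Consistency check: S_2/S_1 = 8·8 = 64 ≡ 9 = α_err ✓ (single-error assumption holds).
Step 4: error magnitude e = S_0/v_3 = S_0·∏_{j≠3}(α_3 − α_j) = 2·10 = 20 ≡ 9 (mod 11).
Step 5: correct position 3: c_3 = r_3 − e = 5 − 9 ≡ 7 (mod 11). Hence c = [5, 6, 7, 3, 2].
  Check: interpolating c through the α_i gives m(x) = 1 + 8·x (degree < 2) with m(α_i) = c_i for every i, so c is indeed a codeword.


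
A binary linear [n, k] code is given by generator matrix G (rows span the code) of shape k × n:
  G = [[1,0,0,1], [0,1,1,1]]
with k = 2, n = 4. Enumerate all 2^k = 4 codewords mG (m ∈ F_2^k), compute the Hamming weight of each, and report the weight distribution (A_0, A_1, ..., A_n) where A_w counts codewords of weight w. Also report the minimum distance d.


Weight distribution: A_0 = 1, A_2 = 1, A_3 = 2. Minimum distance d = 2.

Enumerate all 2^2 = 4 messages m ∈ F_2^2.
For each, compute codeword c = mG in F_2^4, then tally its weight.
  m = 00 → c = 0000, weight = 0.
  m = 10 → c = 1001, weight = 2.
  m = 01 → c = 0111, weight = 3.
  m = 11 → c = 1110, weight = 3.
Tally weights:
  weight 0: 1 codewords.
  weight 2: 1 codewords.
  weight 3: 2 codewords.
Minimum distance d = smallest w > 0 with A_w > 0 = 2.
Sanity: Σ A_w = 4 = 2^2 = 4 ✓.


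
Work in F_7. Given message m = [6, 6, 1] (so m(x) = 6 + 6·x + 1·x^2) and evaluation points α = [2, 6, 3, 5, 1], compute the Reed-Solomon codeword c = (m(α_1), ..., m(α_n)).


c = [1, 1, 5, 5, 6]

Message polynomial: m(x) = 6 + 6·x + 1·x^2 (mod 7).
For each evaluation point α_i, compute m(α_i) mod 7:
  α_1 = 2: Horner steps 1 → 1 → 1, so m(2) = 1.
  α_2 = 6: Horner steps 1 → 5 → 1, so m(6) = 1.
  α_3 = 3: Horner steps 1 → 2 → 5, so m(3) = 5.
  α_4 = 5: Horner steps 1 → 4 → 5, so m(5) = 5.
  α_5 = 1: Horner steps 1 → 0 → 6, so m(1) = 6.
Codeword c = [1, 1, 5, 5, 6] ∈ F_7^5.


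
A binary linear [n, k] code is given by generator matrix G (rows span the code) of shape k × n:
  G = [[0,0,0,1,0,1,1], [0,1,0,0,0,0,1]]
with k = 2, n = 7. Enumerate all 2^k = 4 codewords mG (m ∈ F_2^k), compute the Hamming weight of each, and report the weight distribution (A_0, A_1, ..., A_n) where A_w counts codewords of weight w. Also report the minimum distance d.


Weight distribution: A_0 = 1, A_2 = 1, A_3 = 2. Minimum distance d = 2.

Enumerate all 2^2 = 4 messages m ∈ F_2^2.
For each, compute codeword c = mG in F_2^7, then tally its weight.
  m = 00 → c = 0000000, weight = 0.
  m = 10 → c = 0001011, weight = 3.
  m = 01 → c = 0100001, weight = 2.
  m = 11 → c = 0101010, weight = 3.
Tally weights:
  weight 0: 1 codewords.
  weight 2: 1 codewords.
  weight 3: 2 codewords.
Minimum distance d = smallest w > 0 with A_w > 0 = 2.
Sanity: Σ A_w = 4 = 2^2 = 4 ✓.


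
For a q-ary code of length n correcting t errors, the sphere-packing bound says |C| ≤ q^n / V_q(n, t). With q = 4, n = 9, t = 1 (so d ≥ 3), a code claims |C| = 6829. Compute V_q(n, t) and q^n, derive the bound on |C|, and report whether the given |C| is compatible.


V_q(n, t) = 28, q^n = 262144, Hamming bound = 9362, |C| = 6829 ≤ bound (satisfied).

Step 1: Compute V_q(n, t) = Σ_{j=0}^1 C(n, j) (q−1)^j.
  j = 0: C(9,0)·(3)^0 = 1·1 = 1.
  j = 1: C(9,1)·(3)^1 = 9·3 = 27.
  V_q(n, t) = 1 + 27 = 28.
Step 2: q^n = 4^9 = 262144.
Step 3: Hamming bound ⌊q^n / V_q(n,t)⌋ = ⌊262144/28⌋ = 9362.
Step 4: Compare |C| = 6829 to 9362: satisfied.
The claimed |C| lies below the Hamming bound.


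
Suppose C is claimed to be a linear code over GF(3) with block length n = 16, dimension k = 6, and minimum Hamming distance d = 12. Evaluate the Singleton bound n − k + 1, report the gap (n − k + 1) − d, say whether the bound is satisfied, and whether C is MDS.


Singleton RHS = n − k + 1 = 11, slack = -1, bound violated (no such code; not MDS).

Singleton bound: d ≤ n − k + 1.
Here n = 16, k = 6, so n − k + 1 = 11.
Given d = 12, check d ≤ 11: NO.
Slack = (n − k + 1) − d = -1.
The slack is negative: d = 12 exceeds n − k + 1 = 11 by 1, so the Singleton bound is violated and no linear [16, 6, 12]_3 code can exist. In particular it is not MDS (MDS requires d = n − k + 1 exactly).
Description: the claimed parameters are [16, 6, 12]_3; such a code would be impossible (violates the Singleton bound).


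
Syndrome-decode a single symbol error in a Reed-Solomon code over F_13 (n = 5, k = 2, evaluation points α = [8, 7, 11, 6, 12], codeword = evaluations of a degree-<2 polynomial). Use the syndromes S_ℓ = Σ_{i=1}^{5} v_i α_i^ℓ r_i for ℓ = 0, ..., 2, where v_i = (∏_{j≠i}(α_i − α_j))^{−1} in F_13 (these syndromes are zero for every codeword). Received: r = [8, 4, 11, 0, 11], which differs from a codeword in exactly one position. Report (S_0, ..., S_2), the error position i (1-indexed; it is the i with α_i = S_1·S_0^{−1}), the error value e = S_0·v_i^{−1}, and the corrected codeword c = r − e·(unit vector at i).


S = (6, 1, 11), error at position 3, error magnitude e = 4, c = [8, 4, 7, 0, 11].

Step 1: column multipliers v_i = (∏_{j≠i}(α_i − α_j))^{−1} mod 13.
  i = 1 (α = 8): (8−7)(8−11)(8−6)(8−12) = 1·(−3)·2·(−4) = 24 ≡ 11, so v_1 = 11^{−1} = 6 (mod 13).
  i = 2 (α = 7): (7−8)(7−11)(7−6)(7−12) = (−1)·(−4)·1·(−5) = −20 ≡ 6, so v_2 = 6^{−1} = 11 (mod 13).
  i = 3 (α = 11): (11−8)(11−7)(11−6)(11−12) = 3·4·5·(−1) = −60 ≡ 5, so v_3 = 5^{−1} = 8 (mod 13).
  i = 4 (α = 6): (6−8)(6−7)(6−11)(6−12) = (−2)·(−1)·(−5)·(−6) = 60 ≡ 8, so v_4 = 8^{−1} = 5 (mod 13).
  i = 5 (α = 12): (12−8)(12−7)(12−11)(12−6) = 4·5·1·6 = 120 ≡ 3, so v_5 = 3^{−1} = 9 (mod 13).
  v = [6, 11, 8, 5, 9].
Step 2: syndromes of r = [8, 4, 11, 0, 11] (all sums mod 13).
  S_0 = Σ v_i r_i = 6·8 + 11·4 + 8·11 + 5·0 + 9·11 = 279 ≡ 6.
  S_1 = Σ v_i α_i r_i = 6·8·8 + 11·7·4 + 8·11·11 + 5·6·0 + 9·12·11 = 2848 ≡ 1.
  α_i^2 mod 13 = [12, 10, 4, 10, 1].
  S_2 = Σ v_i α_i^2 r_i = 6·12·8 + 11·10·4 + 8·4·11 + 5·10·0 + 9·1·11 = 1467 ≡ 11.
  S = (6, 1, 11) ≠ 0, so r is not a codeword (an error is present).
Step 3: locate the error. For a single error e at position i, S_ℓ = v_i·e·α_i^ℓ, so α_err = S_1/S_0.
  S_0^{−1} = 6^{−1} = 11 (mod 13), so α_err = 1·11 = 11 ≡ 11 = α_3. Error position i = 3.
  Consistency check: S_2/S_1 = 11·1 = 11 ≡ 11 = α_err ✓ (single-error assumption holds).
Step 4: error magnitude e = S_0/v_3 = S_0·∏_{j≠3}(α_3 − α_j) = 6·5 = 30 ≡ 4 (mod 13).
Step 5: correct position 3: c_3 = r_3 − e = 11 − 4 ≡ 7 (mod 13). Hence c = [8, 4, 7, 0, 11].
  Check: interpolating c through the α_i gives m(x) = 2 + 4·x (degree < 2) with m(α_i) = c_i for every i, so c is indeed a codeword.


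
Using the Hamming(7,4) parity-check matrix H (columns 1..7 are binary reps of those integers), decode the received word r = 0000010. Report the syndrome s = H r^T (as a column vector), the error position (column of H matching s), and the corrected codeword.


s = (1, 1, 0)^T, error position = 6, corrected codeword c = 0000000

Compute s = H r^T mod 2 one row at a time:
  s_1 = 0 + 0 + 1 + 0 = 1 ≡ 1 (mod 2).
  s_2 = 0 + 0 + 1 + 0 = 1 ≡ 1 (mod 2).
  s_3 = 0 + 0 + 0 + 0 = 0 ≡ 0 (mod 2).
s = (1, 1, 0)^T — this equals column 6 of H (binary 110), so error is at position 6.
Correct: flip bit 6 of r = 0000010 to get c = 0000000.


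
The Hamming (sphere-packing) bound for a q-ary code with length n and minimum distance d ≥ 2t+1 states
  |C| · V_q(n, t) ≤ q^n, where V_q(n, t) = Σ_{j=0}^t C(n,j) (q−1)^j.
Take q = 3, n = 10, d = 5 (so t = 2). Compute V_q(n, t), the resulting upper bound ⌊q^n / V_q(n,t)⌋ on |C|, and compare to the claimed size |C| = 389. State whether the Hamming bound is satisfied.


V_q(n, t) = 201, q^n = 59049, Hamming bound = 293, |C| = 389 > bound (violated).

Step 1: Compute V_q(n, t) = Σ_{j=0}^2 C(n, j) (q−1)^j.
  j = 0: C(10,0)·(2)^0 = 1·1 = 1.
  j = 1: C(10,1)·(2)^1 = 10·2 = 20.
  j = 2: C(10,2)·(2)^2 = 45·4 = 180.
  V_q(n, t) = 1 + 20 + 180 = 201.
Step 2: q^n = 3^10 = 59049.
Step 3: Hamming bound ⌊q^n / V_q(n,t)⌋ = ⌊59049/201⌋ = 293.
Step 4: Compare |C| = 389 to 293: violated.
The claimed |C| lies above the Hamming bound, so no 3-ary code of length 10 with d ≥ 5 can have 389 codewords.


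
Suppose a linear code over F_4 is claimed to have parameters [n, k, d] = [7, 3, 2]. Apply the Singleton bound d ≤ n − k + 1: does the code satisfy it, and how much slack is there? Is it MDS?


Singleton RHS = n − k + 1 = 5, slack = 3, bound satisfied, not MDS.

Singleton bound: d ≤ n − k + 1.
Here n = 7, k = 3, so n − k + 1 = 5.
Given d = 2, check d ≤ 5: YES.
Slack = (n − k + 1) − d = 3.
The code is NOT MDS (slack = 3 > 0).
Description: the claimed parameters are [7, 3, 2]_4; such a code would be non-MDS.


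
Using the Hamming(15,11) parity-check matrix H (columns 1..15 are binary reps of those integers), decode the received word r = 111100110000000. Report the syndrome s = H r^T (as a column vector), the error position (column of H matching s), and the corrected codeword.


s = (1, 0, 1, 1)^T, error position = 11, corrected codeword c = 111100110010000

Compute s = H r^T mod 2 one row at a time:
  s_1 = 1 + 0 + 0 + 0 + 0 + 0 + 0 + 0 = 1 ≡ 1 (mod 2).
  s_2 = 1 + 0 + 0 + 1 + 0 + 0 + 0 + 0 = 2 ≡ 0 (mod 2).
  s_3 = 1 + 1 + 0 + 1 + 0 + 0 + 0 + 0 = 3 ≡ 1 (mod 2).
  s_4 = 1 + 1 + 0 + 1 + 0 + 0 + 0 + 0 = 3 ≡ 1 (mod 2).
s = (1, 0, 1, 1)^T — this equals column 11 of H (binary 1011), so error is at position 11.
Correct: flip bit 11 of r = 111100110000000 to get c = 111100110010000.


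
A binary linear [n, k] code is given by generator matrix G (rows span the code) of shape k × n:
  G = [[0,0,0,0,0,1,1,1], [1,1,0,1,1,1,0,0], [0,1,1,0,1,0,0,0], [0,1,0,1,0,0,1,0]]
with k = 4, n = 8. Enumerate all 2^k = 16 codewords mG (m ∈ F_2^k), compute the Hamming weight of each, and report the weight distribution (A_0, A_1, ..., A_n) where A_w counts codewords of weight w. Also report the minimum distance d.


Weight distribution: A_0 = 1, A_3 = 4, A_4 = 5, A_5 = 4, A_6 = 2. Minimum distance d = 3.

Enumerate all 2^4 = 16 messages m ∈ F_2^4.
For each, compute codeword c = mG in F_2^8, then tally its weight.
  m = 0000 → c = 00000000, weight = 0.
  m = 1000 → c = 00000111, weight = 3.
  m = 0100 → c = 11011100, weight = 5.
  m = 1100 → c = 11011011, weight = 6.
  m = 0010 → c = 01101000, weight = 3.
  m = 1010 → c = 01101111, weight = 6.
  m = 0110 → c = 10110100, weight = 4.
  m = 1110 → c = 10110011, weight = 5.
  m = 0001 → c = 01010010, weight = 3.
  m = 1001 → c = 01010101, weight = 4.
  m = 0101 → c = 10001110, weight = 4.
  m = 1101 → c = 10001001, weight = 3.
  m = 0011 → c = 00111010, weight = 4.
  m = 1011 → c = 00111101, weight = 5.
  m = 0111 → c = 11100110, weight = 5.
  m = 1111 → c = 11100001, weight = 4.
Tally weights:
  weight 0: 1 codewords.
  weight 3: 4 codewords.
  weight 4: 5 codewords.
  weight 5: 4 codewords.
  weight 6: 2 codewords.
Minimum distance d = smallest w > 0 with A_w > 0 = 3.
Sanity: Σ A_w = 16 = 2^4 = 16 ✓.


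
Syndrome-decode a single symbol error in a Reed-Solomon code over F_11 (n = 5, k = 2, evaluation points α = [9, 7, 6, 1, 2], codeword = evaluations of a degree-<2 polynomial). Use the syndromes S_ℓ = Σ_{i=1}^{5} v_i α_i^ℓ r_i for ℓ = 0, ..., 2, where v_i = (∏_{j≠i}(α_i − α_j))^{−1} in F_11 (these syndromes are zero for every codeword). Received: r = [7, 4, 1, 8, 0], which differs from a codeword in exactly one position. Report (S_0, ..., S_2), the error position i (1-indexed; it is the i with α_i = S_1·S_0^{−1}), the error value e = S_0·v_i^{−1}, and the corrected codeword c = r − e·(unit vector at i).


S = (5, 1, 9), error at position 1, error magnitude e = 8, c = [10, 4, 1, 8, 0].

Step 1: column multipliers v_i = (∏_{j≠i}(α_i − α_j))^{−1} mod 11.
  i = 1 (α = 9): (9−7)(9−6)(9−1)(9−2) = 2·3·8·7 = 336 ≡ 6, so v_1 = 6^{−1} = 2 (mod 11).
  i = 2 (α = 7): (7−9)(7−6)(7−1)(7−2) = (−2)·1·6·5 = −60 ≡ 6, so v_2 = 6^{−1} = 2 (mod 11).
  i = 3 (α = 6): (6−9)(6−7)(6−1)(6−2) = (−3)·(−1)·5·4 = 60 ≡ 5, so v_3 = 5^{−1} = 9 (mod 11).
  i = 4 (α = 1): (1−9)(1−7)(1−6)(1−2) = (−8)·(−6)·(−5)·(−1) = 240 ≡ 9, so v_4 = 9^{−1} = 5 (mod 11).
  i = 5 (α = 2): (2−9)(2−7)(2−6)(2−1) = (−7)·(−5)·(−4)·1 = −140 ≡ 3, so v_5 = 3^{−1} = 4 (mod 11).
  v = [2, 2, 9, 5, 4].
Step 2: syndromes of r = [7, 4, 1, 8, 0] (all sums mod 11).
  S_0 = Σ v_i r_i = 2·7 + 2·4 + 9·1 + 5·8 + 4·0 = 71 ≡ 5.
  S_1 = Σ v_i α_i r_i = 2·9·7 + 2·7·4 + 9·6·1 + 5·1·8 + 4·2·0 = 276 ≡ 1.
  α_i^2 mod 11 = [4, 5, 3, 1, 4].
  S_2 = Σ v_i α_i^2 r_i = 2·4·7 + 2·5·4 + 9·3·1 + 5·1·8 + 4·4·0 = 163 ≡ 9.
  S = (5, 1, 9) ≠ 0, so r is not a codeword (an error is present).
Step 3: locate the error. For a single error e at position i, S_ℓ = v_i·e·α_i^ℓ, so α_err = S_1/S_0.
  S_0^{−1} = 5^{−1} = 9 (mod 11), so α_err = 1·9 = 9 ≡ 9 = α_1. Error position i = 1.
  Consistency check: S_2/S_1 = 9·1 = 9 ≡ 9 = α_err ✓ (single-error assumption holds).
Step 4: error magnitude e = S_0/v_1 = S_0·∏_{j≠1}(α_1 − α_j) = 5·6 = 30 ≡ 8 (mod 11).
Step 5: correct position 1: c_1 = r_1 − e = 7 − 8 ≡ 10 (mod 11). Hence c = [10, 4, 1, 8, 0].
  Check: interpolating c through the α_i gives m(x) = 5 + 3·x (degree < 2) with m(α_i) = c_i for every i, so c is indeed a codeword.


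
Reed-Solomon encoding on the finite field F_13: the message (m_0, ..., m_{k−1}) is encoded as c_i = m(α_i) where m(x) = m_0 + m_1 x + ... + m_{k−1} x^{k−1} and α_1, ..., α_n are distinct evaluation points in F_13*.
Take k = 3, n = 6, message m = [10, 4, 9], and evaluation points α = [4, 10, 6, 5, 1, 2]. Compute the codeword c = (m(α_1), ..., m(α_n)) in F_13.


c = [1, 1, 7, 8, 10, 2]

Message polynomial: m(x) = 10 + 4·x + 9·x^2 (mod 13).
For each evaluation point α_i, compute m(α_i) mod 13:
  α_1 = 4: Horner steps 9 → 1 → 1, so m(4) = 1.
  α_2 = 10: Horner steps 9 → 3 → 1, so m(10) = 1.
  α_3 = 6: Horner steps 9 → 6 → 7, so m(6) = 7.
  α_4 = 5: Horner steps 9 → 10 → 8, so m(5) = 8.
  α_5 = 1: Horner steps 9 → 0 → 10, so m(1) = 10.
  α_6 = 2: Horner steps 9 → 9 → 2, so m(2) = 2.
Codeword c = [1, 1, 7, 8, 10, 2] ∈ F_13^6.


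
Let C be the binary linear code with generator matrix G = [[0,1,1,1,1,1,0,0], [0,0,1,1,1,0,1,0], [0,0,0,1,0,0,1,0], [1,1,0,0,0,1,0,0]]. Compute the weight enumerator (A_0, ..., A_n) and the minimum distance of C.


Weight distribution: A_0 = 1, A_2 = 4, A_3 = 3, A_4 = 3, A_5 = 4, A_7 = 1. Minimum distance d = 2.

Enumerate all 2^4 = 16 messages m ∈ F_2^4.
For each, compute codeword c = mG in F_2^8, then tally its weight.
  m = 0000 → c = 00000000, weight = 0.
  m = 1000 → c = 01111100, weight = 5.
  m = 0100 → c = 00111010, weight = 4.
  m = 1100 → c = 01000110, weight = 3.
  m = 0010 → c = 00010010, weight = 2.
  m = 1010 → c = 01101110, weight = 5.
  m = 0110 → c = 00101000, weight = 2.
  m = 1110 → c = 01010100, weight = 3.
  m = 0001 → c = 11000100, weight = 3.
  m = 1001 → c = 10111000, weight = 4.
  m = 0101 → c = 11111110, weight = 7.
  m = 1101 → c = 10000010, weight = 2.
  m = 0011 → c = 11010110, weight = 5.
  m = 1011 → c = 10101010, weight = 4.
  m = 0111 → c = 11101100, weight = 5.
  m = 1111 → c = 10010000, weight = 2.
Tally weights:
  weight 0: 1 codewords.
  weight 2: 4 codewords.
  weight 3: 3 codewords.
  weight 4: 3 codewords.
  weight 5: 4 codewords.
  weight 7: 1 codewords.
Minimum distance d = smallest w > 0 with A_w > 0 = 2.
Sanity: Σ A_w = 16 = 2^4 = 16 ✓.


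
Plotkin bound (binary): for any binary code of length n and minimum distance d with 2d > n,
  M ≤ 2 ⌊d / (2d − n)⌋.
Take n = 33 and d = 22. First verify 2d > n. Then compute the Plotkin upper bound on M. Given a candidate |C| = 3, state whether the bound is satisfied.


Plotkin bound M ≤ 4; given |C| = 3 ≤ bound (satisfied).

Check applicability: 2d = 44, n = 33.
2d − n = 11 > 0, so Plotkin applies.
Compute d/(2d−n) = 22/11 ≈ 2.0000.
⌊d/(2d−n)⌋ = 2.
Plotkin bound: M ≤ 2·2 = 4.
Given |C| = 3, check: satisfied.
This |C| is below the Plotkin bound.


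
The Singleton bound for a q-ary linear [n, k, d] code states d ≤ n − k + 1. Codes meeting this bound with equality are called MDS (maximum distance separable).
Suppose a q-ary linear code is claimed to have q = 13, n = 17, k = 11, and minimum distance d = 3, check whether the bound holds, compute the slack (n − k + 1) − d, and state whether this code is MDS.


Singleton RHS = n − k + 1 = 7, slack = 4, bound satisfied, not MDS.

Singleton bound: d ≤ n − k + 1.
Here n = 17, k = 11, so n − k + 1 = 7.
Given d = 3, check d ≤ 7: YES.
Slack = (n − k + 1) − d = 4.
The code is NOT MDS (slack = 4 > 0).
Description: the claimed parameters are [17, 11, 3]_13; such a code would be non-MDS.


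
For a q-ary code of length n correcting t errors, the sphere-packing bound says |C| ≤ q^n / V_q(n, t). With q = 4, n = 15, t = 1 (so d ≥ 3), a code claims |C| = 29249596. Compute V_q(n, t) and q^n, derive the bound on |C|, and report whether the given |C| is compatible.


V_q(n, t) = 46, q^n = 1073741824, Hamming bound = 23342213, |C| = 29249596 > bound (violated).

Step 1: Compute V_q(n, t) = Σ_{j=0}^1 C(n, j) (q−1)^j.
  j = 0: C(15,0)·(3)^0 = 1·1 = 1.
  j = 1: C(15,1)·(3)^1 = 15·3 = 45.
  V_q(n, t) = 1 + 45 = 46.
Step 2: q^n = 4^15 = 1073741824.
Step 3: Hamming bound ⌊q^n / V_q(n,t)⌋ = ⌊1073741824/46⌋ = 23342213.
Step 4: Compare |C| = 29249596 to 23342213: violated.
The claimed |C| lies above the Hamming bound, so no 4-ary code of length 15 with d ≥ 3 can have 29249596 codewords.


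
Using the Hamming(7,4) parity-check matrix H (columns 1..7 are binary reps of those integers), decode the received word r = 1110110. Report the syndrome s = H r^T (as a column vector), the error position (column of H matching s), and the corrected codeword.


s = (0, 1, 1)^T, error position = 3, corrected codeword c = 1100110

Compute s = H r^T mod 2 one row at a time:
  s_1 = 0 + 1 + 1 + 0 = 2 ≡ 0 (mod 2).
  s_2 = 1 + 1 + 1 + 0 = 3 ≡ 1 (mod 2).
  s_3 = 1 + 1 + 1 + 0 = 3 ≡ 1 (mod 2).
s = (0, 1, 1)^T — this equals column 3 of H (binary 011), so error is at position 3.
Correct: flip bit 3 of r = 1110110 to get c = 1100110.


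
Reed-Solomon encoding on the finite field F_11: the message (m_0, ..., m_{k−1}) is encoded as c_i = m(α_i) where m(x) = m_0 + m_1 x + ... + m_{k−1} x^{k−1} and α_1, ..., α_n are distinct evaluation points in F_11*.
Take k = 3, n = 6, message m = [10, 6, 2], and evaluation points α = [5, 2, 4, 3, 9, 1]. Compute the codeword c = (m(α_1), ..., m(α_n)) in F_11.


c = [2, 8, 0, 2, 6, 7]

Message polynomial: m(x) = 10 + 6·x + 2·x^2 (mod 11).
For each evaluation point α_i, compute m(α_i) mod 11:
  α_1 = 5: Horner steps 2 → 5 → 2, so m(5) = 2.
  α_2 = 2: Horner steps 2 → 10 → 8, so m(2) = 8.
  α_3 = 4: Horner steps 2 → 3 → 0, so m(4) = 0.
  α_4 = 3: Horner steps 2 → 1 → 2, so m(3) = 2.
  α_5 = 9: Horner steps 2 → 2 → 6, so m(9) = 6.
  α_6 = 1: Horner steps 2 → 8 → 7, so m(1) = 7.
Codeword c = [2, 8, 0, 2, 6, 7] ∈ F_11^6.


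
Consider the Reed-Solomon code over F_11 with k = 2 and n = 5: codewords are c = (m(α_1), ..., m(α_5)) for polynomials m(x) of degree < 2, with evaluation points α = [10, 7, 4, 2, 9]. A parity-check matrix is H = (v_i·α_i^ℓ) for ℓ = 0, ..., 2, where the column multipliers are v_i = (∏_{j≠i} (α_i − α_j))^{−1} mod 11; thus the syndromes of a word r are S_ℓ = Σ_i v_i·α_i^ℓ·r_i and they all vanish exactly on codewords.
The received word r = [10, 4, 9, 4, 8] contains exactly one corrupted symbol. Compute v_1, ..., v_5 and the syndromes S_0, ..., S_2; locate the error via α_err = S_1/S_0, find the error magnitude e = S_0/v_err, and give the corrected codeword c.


S = (1, 2, 4), error at position 4, error magnitude e = 10, c = [10, 4, 9, 5, 8].

Step 1: column multipliers v_i = (∏_{j≠i}(α_i − α_j))^{−1} mod 11.
  i = 1 (α = 10): (10−7)(10−4)(10−2)(10−9) = 3·6·8·1 = 144 ≡ 1, so v_1 = 1^{−1} = 1 (mod 11).
  i = 2 (α = 7): (7−10)(7−4)(7−2)(7−9) = (−3)·3·5·(−2) = 90 ≡ 2, so v_2 = 2^{−1} = 6 (mod 11).
  i = 3 (α = 4): (4−10)(4−7)(4−2)(4−9) = (−6)·(−3)·2·(−5) = −180 ≡ 7, so v_3 = 7^{−1} = 8 (mod 11).
  i = 4 (α = 2): (2−10)(2−7)(2−4)(2−9) = (−8)·(−5)·(−2)·(−7) = 560 ≡ 10, so v_4 = 10^{−1} = 10 (mod 11).
  i = 5 (α = 9): (9−10)(9−7)(9−4)(9−2) = (−1)·2·5·7 = −70 ≡ 7, so v_5 = 7^{−1} = 8 (mod 11).
  v = [1, 6, 8, 10, 8].
Step 2: syndromes of r = [10, 4, 9, 4, 8] (all sums mod 11).
  S_0 = Σ v_i r_i = 1·10 + 6·4 + 8·9 + 10·4 + 8·8 = 210 ≡ 1.
  S_1 = Σ v_i α_i r_i = 1·10·10 + 6·7·4 + 8·4·9 + 10·2·4 + 8·9·8 = 1212 ≡ 2.
  α_i^2 mod 11 = [1, 5, 5, 4, 4].
  S_2 = Σ v_i α_i^2 r_i = 1·1·10 + 6·5·4 + 8·5·9 + 10·4·4 + 8·4·8 = 906 ≡ 4.
  S = (1, 2, 4) ≠ 0, so r is not a codeword (an error is present).
Step 3: locate the error. For a single error e at position i, S_ℓ = v_i·e·α_i^ℓ, so α_err = S_1/S_0.
  S_0^{−1} = 1^{−1} = 1 (mod 11), so α_err = 2·1 = 2 ≡ 2 = α_4. Error position i = 4.
  Consistency check: S_2/S_1 = 4·6 = 24 ≡ 2 = α_err ✓ (single-error assumption holds).
Step 4: error magnitude e = S_0/v_4 = S_0·∏_{j≠4}(α_4 − α_j) = 1·10 = 10 ≡ 10 (mod 11).
Step 5: correct position 4: c_4 = r_4 − e = 4 − 10 ≡ 5 (mod 11). Hence c = [10, 4, 9, 5, 8].
  Check: interpolating c through the α_i gives m(x) = 1 + 2·x (degree < 2) with m(α_i) = c_i for every i, so c is indeed a codeword.
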